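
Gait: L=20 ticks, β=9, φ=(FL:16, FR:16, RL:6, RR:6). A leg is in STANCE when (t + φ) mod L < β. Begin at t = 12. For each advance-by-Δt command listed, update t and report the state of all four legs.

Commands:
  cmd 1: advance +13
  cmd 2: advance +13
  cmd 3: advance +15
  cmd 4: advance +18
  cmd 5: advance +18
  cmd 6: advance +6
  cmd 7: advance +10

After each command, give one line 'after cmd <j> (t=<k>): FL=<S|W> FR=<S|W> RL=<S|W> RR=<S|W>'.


after cmd 1 (t=25): FL=S FR=S RL=W RR=W
after cmd 2 (t=38): FL=W FR=W RL=S RR=S
after cmd 3 (t=53): FL=W FR=W RL=W RR=W
after cmd 4 (t=71): FL=S FR=S RL=W RR=W
after cmd 5 (t=89): FL=S FR=S RL=W RR=W
after cmd 6 (t=95): FL=W FR=W RL=S RR=S
after cmd 7 (t=105): FL=S FR=S RL=W RR=W

start t=12: FL=S FR=S RL=W RR=W
cmd 1: advance +13 → t=25, phase=(1,1,11,11) → FL=S FR=S RL=W RR=W
cmd 2: advance +13 → t=38, phase=(14,14,4,4) → FL=W FR=W RL=S RR=S
cmd 3: advance +15 → t=53, phase=(9,9,19,19) → FL=W FR=W RL=W RR=W
cmd 4: advance +18 → t=71, phase=(7,7,17,17) → FL=S FR=S RL=W RR=W
cmd 5: advance +18 → t=89, phase=(5,5,15,15) → FL=S FR=S RL=W RR=W
cmd 6: advance +6 → t=95, phase=(11,11,1,1) → FL=W FR=W RL=S RR=S
cmd 7: advance +10 → t=105, phase=(1,1,11,11) → FL=S FR=S RL=W RR=W


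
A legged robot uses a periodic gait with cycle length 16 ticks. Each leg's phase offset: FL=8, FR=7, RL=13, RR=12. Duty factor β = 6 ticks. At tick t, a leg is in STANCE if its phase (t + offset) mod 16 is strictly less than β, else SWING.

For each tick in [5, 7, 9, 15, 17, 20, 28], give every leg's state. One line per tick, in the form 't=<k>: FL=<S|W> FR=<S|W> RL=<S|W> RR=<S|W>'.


t=5: phase=(13,12,2,1) vs β=6 → FL=W FR=W RL=S RR=S
t=7: phase=(15,14,4,3) vs β=6 → FL=W FR=W RL=S RR=S
t=9: phase=(1,0,6,5) vs β=6 → FL=S FR=S RL=W RR=S
t=15: phase=(7,6,12,11) vs β=6 → FL=W FR=W RL=W RR=W
t=17: phase=(9,8,14,13) vs β=6 → FL=W FR=W RL=W RR=W
t=20: phase=(12,11,1,0) vs β=6 → FL=W FR=W RL=S RR=S
t=28: phase=(4,3,9,8) vs β=6 → FL=S FR=S RL=W RR=W

t=5: FL=W FR=W RL=S RR=S
t=7: FL=W FR=W RL=S RR=S
t=9: FL=S FR=S RL=W RR=S
t=15: FL=W FR=W RL=W RR=W
t=17: FL=W FR=W RL=W RR=W
t=20: FL=W FR=W RL=S RR=S
t=28: FL=S FR=S RL=W RR=W


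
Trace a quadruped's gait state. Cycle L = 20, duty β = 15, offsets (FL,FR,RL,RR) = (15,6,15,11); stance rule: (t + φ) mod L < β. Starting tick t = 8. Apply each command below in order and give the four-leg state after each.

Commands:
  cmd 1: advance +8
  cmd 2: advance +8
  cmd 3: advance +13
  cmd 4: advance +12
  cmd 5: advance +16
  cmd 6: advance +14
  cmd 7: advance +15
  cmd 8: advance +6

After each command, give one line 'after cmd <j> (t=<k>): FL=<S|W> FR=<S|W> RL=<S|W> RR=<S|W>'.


after cmd 1 (t=16): FL=S FR=S RL=S RR=S
after cmd 2 (t=24): FL=W FR=S RL=W RR=W
after cmd 3 (t=37): FL=S FR=S RL=S RR=S
after cmd 4 (t=49): FL=S FR=W RL=S RR=S
after cmd 5 (t=65): FL=S FR=S RL=S RR=W
after cmd 6 (t=79): FL=S FR=S RL=S RR=S
after cmd 7 (t=94): FL=S FR=S RL=S RR=S
after cmd 8 (t=100): FL=W FR=S RL=W RR=S

start t=8: FL=S FR=S RL=S RR=W
cmd 1: advance +8 → t=16, phase=(11,2,11,7) → FL=S FR=S RL=S RR=S
cmd 2: advance +8 → t=24, phase=(19,10,19,15) → FL=W FR=S RL=W RR=W
cmd 3: advance +13 → t=37, phase=(12,3,12,8) → FL=S FR=S RL=S RR=S
cmd 4: advance +12 → t=49, phase=(4,15,4,0) → FL=S FR=W RL=S RR=S
cmd 5: advance +16 → t=65, phase=(0,11,0,16) → FL=S FR=S RL=S RR=W
cmd 6: advance +14 → t=79, phase=(14,5,14,10) → FL=S FR=S RL=S RR=S
cmd 7: advance +15 → t=94, phase=(9,0,9,5) → FL=S FR=S RL=S RR=S
cmd 8: advance +6 → t=100, phase=(15,6,15,11) → FL=W FR=S RL=W RR=S


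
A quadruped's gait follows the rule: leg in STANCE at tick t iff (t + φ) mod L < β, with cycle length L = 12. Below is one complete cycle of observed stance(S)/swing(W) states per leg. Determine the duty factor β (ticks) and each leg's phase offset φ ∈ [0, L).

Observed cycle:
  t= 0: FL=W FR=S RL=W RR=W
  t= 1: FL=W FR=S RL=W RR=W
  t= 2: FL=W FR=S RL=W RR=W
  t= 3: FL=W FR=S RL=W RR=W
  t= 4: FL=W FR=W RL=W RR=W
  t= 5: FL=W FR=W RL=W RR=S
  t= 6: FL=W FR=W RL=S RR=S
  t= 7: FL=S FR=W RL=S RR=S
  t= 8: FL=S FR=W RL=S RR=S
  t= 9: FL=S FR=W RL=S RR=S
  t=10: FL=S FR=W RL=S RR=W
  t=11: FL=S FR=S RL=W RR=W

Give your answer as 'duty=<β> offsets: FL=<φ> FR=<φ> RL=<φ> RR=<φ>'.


duty=5 offsets: FL=5 FR=1 RL=6 RR=7

duty β = stance ticks per leg = 5
FL: stance ticks = 5; W→S at t=7 → φ=5
FR: stance ticks = 5; W→S at t=11 → φ=1
RL: stance ticks = 5; W→S at t=6 → φ=6
RR: stance ticks = 5; W→S at t=5 → φ=7


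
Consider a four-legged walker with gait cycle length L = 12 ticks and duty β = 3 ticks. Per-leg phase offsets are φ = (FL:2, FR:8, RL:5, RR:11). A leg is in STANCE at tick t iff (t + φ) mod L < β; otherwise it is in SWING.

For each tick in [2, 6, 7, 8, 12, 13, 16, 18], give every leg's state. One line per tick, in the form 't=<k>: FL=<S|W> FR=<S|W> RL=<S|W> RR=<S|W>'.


t=2: FL=W FR=W RL=W RR=S
t=6: FL=W FR=S RL=W RR=W
t=7: FL=W FR=W RL=S RR=W
t=8: FL=W FR=W RL=S RR=W
t=12: FL=S FR=W RL=W RR=W
t=13: FL=W FR=W RL=W RR=S
t=16: FL=W FR=S RL=W RR=W
t=18: FL=W FR=S RL=W RR=W

t=2: phase=(4,10,7,1) vs β=3 → FL=W FR=W RL=W RR=S
t=6: phase=(8,2,11,5) vs β=3 → FL=W FR=S RL=W RR=W
t=7: phase=(9,3,0,6) vs β=3 → FL=W FR=W RL=S RR=W
t=8: phase=(10,4,1,7) vs β=3 → FL=W FR=W RL=S RR=W
t=12: phase=(2,8,5,11) vs β=3 → FL=S FR=W RL=W RR=W
t=13: phase=(3,9,6,0) vs β=3 → FL=W FR=W RL=W RR=S
t=16: phase=(6,0,9,3) vs β=3 → FL=W FR=S RL=W RR=W
t=18: phase=(8,2,11,5) vs β=3 → FL=W FR=S RL=W RR=W


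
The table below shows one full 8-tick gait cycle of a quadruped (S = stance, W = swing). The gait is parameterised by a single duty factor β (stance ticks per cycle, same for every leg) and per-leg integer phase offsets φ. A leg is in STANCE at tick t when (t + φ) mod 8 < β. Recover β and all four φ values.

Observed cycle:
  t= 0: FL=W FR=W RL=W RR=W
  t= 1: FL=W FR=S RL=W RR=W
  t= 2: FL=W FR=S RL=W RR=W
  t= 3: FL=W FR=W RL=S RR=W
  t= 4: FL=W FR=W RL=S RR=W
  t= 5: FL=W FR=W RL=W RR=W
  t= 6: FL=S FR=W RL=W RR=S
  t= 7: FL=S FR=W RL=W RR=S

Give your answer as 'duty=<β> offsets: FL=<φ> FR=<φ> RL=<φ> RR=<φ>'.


duty=2 offsets: FL=2 FR=7 RL=5 RR=2

duty β = stance ticks per leg = 2
FL: stance ticks = 2; W→S at t=6 → φ=2
FR: stance ticks = 2; W→S at t=1 → φ=7
RL: stance ticks = 2; W→S at t=3 → φ=5
RR: stance ticks = 2; W→S at t=6 → φ=2


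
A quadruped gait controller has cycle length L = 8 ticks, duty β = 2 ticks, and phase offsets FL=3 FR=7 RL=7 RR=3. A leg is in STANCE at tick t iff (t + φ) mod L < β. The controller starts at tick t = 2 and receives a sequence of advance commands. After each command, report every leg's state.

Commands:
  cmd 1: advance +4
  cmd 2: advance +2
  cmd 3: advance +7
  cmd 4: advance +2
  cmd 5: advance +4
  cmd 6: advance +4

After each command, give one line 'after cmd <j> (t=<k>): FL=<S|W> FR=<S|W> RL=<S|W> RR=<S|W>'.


after cmd 1 (t=6): FL=S FR=W RL=W RR=S
after cmd 2 (t=8): FL=W FR=W RL=W RR=W
after cmd 3 (t=15): FL=W FR=W RL=W RR=W
after cmd 4 (t=17): FL=W FR=S RL=S RR=W
after cmd 5 (t=21): FL=S FR=W RL=W RR=S
after cmd 6 (t=25): FL=W FR=S RL=S RR=W

start t=2: FL=W FR=S RL=S RR=W
cmd 1: advance +4 → t=6, phase=(1,5,5,1) → FL=S FR=W RL=W RR=S
cmd 2: advance +2 → t=8, phase=(3,7,7,3) → FL=W FR=W RL=W RR=W
cmd 3: advance +7 → t=15, phase=(2,6,6,2) → FL=W FR=W RL=W RR=W
cmd 4: advance +2 → t=17, phase=(4,0,0,4) → FL=W FR=S RL=S RR=W
cmd 5: advance +4 → t=21, phase=(0,4,4,0) → FL=S FR=W RL=W RR=S
cmd 6: advance +4 → t=25, phase=(4,0,0,4) → FL=W FR=S RL=S RR=W


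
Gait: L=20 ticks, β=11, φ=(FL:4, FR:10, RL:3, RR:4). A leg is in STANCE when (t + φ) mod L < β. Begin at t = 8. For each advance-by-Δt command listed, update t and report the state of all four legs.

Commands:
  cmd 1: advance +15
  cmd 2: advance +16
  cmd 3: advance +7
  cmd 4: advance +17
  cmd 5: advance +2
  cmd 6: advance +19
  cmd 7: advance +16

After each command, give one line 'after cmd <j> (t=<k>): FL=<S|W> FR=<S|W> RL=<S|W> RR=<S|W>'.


start t=8: FL=W FR=W RL=W RR=W
cmd 1: advance +15 → t=23, phase=(7,13,6,7) → FL=S FR=W RL=S RR=S
cmd 2: advance +16 → t=39, phase=(3,9,2,3) → FL=S FR=S RL=S RR=S
cmd 3: advance +7 → t=46, phase=(10,16,9,10) → FL=S FR=W RL=S RR=S
cmd 4: advance +17 → t=63, phase=(7,13,6,7) → FL=S FR=W RL=S RR=S
cmd 5: advance +2 → t=65, phase=(9,15,8,9) → FL=S FR=W RL=S RR=S
cmd 6: advance +19 → t=84, phase=(8,14,7,8) → FL=S FR=W RL=S RR=S
cmd 7: advance +16 → t=100, phase=(4,10,3,4) → FL=S FR=S RL=S RR=S

after cmd 1 (t=23): FL=S FR=W RL=S RR=S
after cmd 2 (t=39): FL=S FR=S RL=S RR=S
after cmd 3 (t=46): FL=S FR=W RL=S RR=S
after cmd 4 (t=63): FL=S FR=W RL=S RR=S
after cmd 5 (t=65): FL=S FR=W RL=S RR=S
after cmd 6 (t=84): FL=S FR=W RL=S RR=S
after cmd 7 (t=100): FL=S FR=S RL=S RR=S


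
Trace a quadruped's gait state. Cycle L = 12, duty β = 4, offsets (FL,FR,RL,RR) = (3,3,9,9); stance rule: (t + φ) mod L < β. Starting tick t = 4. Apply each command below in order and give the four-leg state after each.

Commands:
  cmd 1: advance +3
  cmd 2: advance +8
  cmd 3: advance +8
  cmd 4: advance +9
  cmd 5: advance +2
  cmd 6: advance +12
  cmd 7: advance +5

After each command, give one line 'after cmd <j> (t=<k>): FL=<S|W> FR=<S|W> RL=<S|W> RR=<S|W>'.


after cmd 1 (t=7): FL=W FR=W RL=W RR=W
after cmd 2 (t=15): FL=W FR=W RL=S RR=S
after cmd 3 (t=23): FL=S FR=S RL=W RR=W
after cmd 4 (t=32): FL=W FR=W RL=W RR=W
after cmd 5 (t=34): FL=S FR=S RL=W RR=W
after cmd 6 (t=46): FL=S FR=S RL=W RR=W
after cmd 7 (t=51): FL=W FR=W RL=S RR=S

start t=4: FL=W FR=W RL=S RR=S
cmd 1: advance +3 → t=7, phase=(10,10,4,4) → FL=W FR=W RL=W RR=W
cmd 2: advance +8 → t=15, phase=(6,6,0,0) → FL=W FR=W RL=S RR=S
cmd 3: advance +8 → t=23, phase=(2,2,8,8) → FL=S FR=S RL=W RR=W
cmd 4: advance +9 → t=32, phase=(11,11,5,5) → FL=W FR=W RL=W RR=W
cmd 5: advance +2 → t=34, phase=(1,1,7,7) → FL=S FR=S RL=W RR=W
cmd 6: advance +12 → t=46, phase=(1,1,7,7) → FL=S FR=S RL=W RR=W
cmd 7: advance +5 → t=51, phase=(6,6,0,0) → FL=W FR=W RL=S RR=S


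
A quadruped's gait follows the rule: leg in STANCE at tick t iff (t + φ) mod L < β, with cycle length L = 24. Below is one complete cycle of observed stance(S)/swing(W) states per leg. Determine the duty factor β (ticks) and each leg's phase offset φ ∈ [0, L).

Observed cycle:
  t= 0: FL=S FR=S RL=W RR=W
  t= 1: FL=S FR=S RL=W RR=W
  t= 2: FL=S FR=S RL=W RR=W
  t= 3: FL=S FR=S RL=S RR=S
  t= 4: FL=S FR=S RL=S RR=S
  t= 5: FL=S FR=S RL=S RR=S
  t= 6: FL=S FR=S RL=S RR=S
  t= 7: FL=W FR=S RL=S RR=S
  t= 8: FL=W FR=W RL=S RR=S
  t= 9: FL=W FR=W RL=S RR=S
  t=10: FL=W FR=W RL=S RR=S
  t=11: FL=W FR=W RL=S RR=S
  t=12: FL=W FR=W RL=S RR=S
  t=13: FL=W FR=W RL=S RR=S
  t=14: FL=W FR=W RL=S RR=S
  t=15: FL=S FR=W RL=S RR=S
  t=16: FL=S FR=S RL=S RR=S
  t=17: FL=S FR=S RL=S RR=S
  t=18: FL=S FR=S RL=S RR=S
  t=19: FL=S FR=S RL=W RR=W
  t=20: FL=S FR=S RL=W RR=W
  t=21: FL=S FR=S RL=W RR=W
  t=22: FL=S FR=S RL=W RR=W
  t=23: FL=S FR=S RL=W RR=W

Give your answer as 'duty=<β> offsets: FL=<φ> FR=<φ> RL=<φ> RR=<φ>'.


duty=16 offsets: FL=9 FR=8 RL=21 RR=21

duty β = stance ticks per leg = 16
FL: stance ticks = 16; W→S at t=15 → φ=9
FR: stance ticks = 16; W→S at t=16 → φ=8
RL: stance ticks = 16; W→S at t=3 → φ=21
RR: stance ticks = 16; W→S at t=3 → φ=21


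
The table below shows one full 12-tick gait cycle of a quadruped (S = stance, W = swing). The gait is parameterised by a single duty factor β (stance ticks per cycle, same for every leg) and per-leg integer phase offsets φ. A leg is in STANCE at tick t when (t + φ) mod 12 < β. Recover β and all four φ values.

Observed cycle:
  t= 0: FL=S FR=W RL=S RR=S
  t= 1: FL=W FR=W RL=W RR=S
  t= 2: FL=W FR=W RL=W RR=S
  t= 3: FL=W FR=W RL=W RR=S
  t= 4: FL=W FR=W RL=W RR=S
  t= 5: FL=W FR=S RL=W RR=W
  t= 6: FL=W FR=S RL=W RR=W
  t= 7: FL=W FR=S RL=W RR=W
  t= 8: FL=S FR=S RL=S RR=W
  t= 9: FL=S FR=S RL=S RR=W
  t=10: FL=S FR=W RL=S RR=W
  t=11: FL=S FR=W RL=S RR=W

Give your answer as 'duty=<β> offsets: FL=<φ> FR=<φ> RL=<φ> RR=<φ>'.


duty β = stance ticks per leg = 5
FL: stance ticks = 5; W→S at t=8 → φ=4
FR: stance ticks = 5; W→S at t=5 → φ=7
RL: stance ticks = 5; W→S at t=8 → φ=4
RR: stance ticks = 5; W→S at t=0 → φ=0

duty=5 offsets: FL=4 FR=7 RL=4 RR=0


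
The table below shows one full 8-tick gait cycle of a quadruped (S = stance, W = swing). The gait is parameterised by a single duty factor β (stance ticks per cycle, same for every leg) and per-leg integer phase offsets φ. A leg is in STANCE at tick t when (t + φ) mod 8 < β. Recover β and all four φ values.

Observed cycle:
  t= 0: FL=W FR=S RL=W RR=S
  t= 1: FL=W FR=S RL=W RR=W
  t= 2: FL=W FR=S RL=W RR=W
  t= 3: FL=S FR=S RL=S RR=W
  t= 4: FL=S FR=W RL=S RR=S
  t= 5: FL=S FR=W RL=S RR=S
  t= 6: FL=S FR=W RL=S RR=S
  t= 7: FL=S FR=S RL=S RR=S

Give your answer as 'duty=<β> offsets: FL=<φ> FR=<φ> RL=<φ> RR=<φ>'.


duty β = stance ticks per leg = 5
FL: stance ticks = 5; W→S at t=3 → φ=5
FR: stance ticks = 5; W→S at t=7 → φ=1
RL: stance ticks = 5; W→S at t=3 → φ=5
RR: stance ticks = 5; W→S at t=4 → φ=4

duty=5 offsets: FL=5 FR=1 RL=5 RR=4


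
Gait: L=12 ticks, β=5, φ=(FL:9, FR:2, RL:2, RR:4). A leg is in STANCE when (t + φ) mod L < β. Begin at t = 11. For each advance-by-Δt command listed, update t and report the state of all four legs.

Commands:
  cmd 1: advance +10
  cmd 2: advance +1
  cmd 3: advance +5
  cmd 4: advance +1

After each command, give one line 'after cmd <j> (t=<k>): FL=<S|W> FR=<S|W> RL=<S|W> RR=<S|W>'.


start t=11: FL=W FR=S RL=S RR=S
cmd 1: advance +10 → t=21, phase=(6,11,11,1) → FL=W FR=W RL=W RR=S
cmd 2: advance +1 → t=22, phase=(7,0,0,2) → FL=W FR=S RL=S RR=S
cmd 3: advance +5 → t=27, phase=(0,5,5,7) → FL=S FR=W RL=W RR=W
cmd 4: advance +1 → t=28, phase=(1,6,6,8) → FL=S FR=W RL=W RR=W

after cmd 1 (t=21): FL=W FR=W RL=W RR=S
after cmd 2 (t=22): FL=W FR=S RL=S RR=S
after cmd 3 (t=27): FL=S FR=W RL=W RR=W
after cmd 4 (t=28): FL=S FR=W RL=W RR=W


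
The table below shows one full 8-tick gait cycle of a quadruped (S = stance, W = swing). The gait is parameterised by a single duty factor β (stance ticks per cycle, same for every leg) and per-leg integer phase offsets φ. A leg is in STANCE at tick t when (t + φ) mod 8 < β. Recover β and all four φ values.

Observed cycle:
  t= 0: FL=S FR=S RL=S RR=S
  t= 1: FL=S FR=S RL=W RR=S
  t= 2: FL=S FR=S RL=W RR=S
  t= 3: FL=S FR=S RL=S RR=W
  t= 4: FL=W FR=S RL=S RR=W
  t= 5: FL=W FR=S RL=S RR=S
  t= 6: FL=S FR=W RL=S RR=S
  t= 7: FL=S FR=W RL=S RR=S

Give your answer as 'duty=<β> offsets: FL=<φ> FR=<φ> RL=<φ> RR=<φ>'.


duty=6 offsets: FL=2 FR=0 RL=5 RR=3

duty β = stance ticks per leg = 6
FL: stance ticks = 6; W→S at t=6 → φ=2
FR: stance ticks = 6; W→S at t=0 → φ=0
RL: stance ticks = 6; W→S at t=3 → φ=5
RR: stance ticks = 6; W→S at t=5 → φ=3


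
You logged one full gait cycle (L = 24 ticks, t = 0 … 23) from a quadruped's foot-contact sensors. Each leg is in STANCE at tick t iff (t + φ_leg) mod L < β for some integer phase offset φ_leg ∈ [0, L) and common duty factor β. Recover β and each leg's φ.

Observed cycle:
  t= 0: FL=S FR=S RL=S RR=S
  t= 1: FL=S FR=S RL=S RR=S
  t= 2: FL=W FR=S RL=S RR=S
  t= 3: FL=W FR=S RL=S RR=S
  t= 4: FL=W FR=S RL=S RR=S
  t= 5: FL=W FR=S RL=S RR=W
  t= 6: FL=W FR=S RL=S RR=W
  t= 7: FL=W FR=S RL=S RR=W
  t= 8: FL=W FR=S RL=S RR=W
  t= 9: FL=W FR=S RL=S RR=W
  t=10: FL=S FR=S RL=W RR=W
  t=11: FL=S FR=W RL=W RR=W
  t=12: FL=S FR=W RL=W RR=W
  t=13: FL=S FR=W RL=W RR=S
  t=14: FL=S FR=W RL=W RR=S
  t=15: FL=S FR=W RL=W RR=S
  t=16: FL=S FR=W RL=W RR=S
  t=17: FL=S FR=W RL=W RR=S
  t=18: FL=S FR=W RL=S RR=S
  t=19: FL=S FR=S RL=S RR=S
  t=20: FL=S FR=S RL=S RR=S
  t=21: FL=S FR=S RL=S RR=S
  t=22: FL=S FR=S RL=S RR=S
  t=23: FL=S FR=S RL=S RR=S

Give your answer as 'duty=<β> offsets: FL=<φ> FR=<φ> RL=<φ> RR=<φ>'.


duty β = stance ticks per leg = 16
FL: stance ticks = 16; W→S at t=10 → φ=14
FR: stance ticks = 16; W→S at t=19 → φ=5
RL: stance ticks = 16; W→S at t=18 → φ=6
RR: stance ticks = 16; W→S at t=13 → φ=11

duty=16 offsets: FL=14 FR=5 RL=6 RR=11


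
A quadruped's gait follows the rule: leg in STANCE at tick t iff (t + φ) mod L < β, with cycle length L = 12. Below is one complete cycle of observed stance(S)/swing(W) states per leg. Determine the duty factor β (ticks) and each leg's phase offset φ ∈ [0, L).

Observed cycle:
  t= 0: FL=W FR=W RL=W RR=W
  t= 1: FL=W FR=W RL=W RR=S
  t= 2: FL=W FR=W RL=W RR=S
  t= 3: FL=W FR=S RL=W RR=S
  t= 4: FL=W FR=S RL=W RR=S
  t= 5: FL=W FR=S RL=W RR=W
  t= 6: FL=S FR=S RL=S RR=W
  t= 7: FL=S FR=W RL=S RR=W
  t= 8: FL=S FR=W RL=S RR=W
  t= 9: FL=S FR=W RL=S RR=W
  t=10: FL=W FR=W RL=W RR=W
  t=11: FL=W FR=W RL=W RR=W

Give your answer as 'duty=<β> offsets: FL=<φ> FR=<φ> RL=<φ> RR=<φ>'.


duty β = stance ticks per leg = 4
FL: stance ticks = 4; W→S at t=6 → φ=6
FR: stance ticks = 4; W→S at t=3 → φ=9
RL: stance ticks = 4; W→S at t=6 → φ=6
RR: stance ticks = 4; W→S at t=1 → φ=11

duty=4 offsets: FL=6 FR=9 RL=6 RR=11


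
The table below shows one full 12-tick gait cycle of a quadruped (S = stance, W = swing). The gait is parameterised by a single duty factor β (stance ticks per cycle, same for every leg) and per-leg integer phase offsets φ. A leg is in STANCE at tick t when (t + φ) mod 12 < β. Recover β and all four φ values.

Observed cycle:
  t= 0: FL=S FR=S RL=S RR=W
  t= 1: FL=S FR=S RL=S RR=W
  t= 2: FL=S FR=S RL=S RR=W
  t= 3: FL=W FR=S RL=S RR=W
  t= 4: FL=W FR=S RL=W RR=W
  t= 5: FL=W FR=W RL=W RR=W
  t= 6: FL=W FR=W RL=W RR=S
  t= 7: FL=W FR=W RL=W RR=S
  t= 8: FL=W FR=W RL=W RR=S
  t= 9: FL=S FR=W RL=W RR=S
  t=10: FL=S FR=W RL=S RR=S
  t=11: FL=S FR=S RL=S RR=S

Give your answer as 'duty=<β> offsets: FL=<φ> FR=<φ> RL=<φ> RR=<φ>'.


duty β = stance ticks per leg = 6
FL: stance ticks = 6; W→S at t=9 → φ=3
FR: stance ticks = 6; W→S at t=11 → φ=1
RL: stance ticks = 6; W→S at t=10 → φ=2
RR: stance ticks = 6; W→S at t=6 → φ=6

duty=6 offsets: FL=3 FR=1 RL=2 RR=6


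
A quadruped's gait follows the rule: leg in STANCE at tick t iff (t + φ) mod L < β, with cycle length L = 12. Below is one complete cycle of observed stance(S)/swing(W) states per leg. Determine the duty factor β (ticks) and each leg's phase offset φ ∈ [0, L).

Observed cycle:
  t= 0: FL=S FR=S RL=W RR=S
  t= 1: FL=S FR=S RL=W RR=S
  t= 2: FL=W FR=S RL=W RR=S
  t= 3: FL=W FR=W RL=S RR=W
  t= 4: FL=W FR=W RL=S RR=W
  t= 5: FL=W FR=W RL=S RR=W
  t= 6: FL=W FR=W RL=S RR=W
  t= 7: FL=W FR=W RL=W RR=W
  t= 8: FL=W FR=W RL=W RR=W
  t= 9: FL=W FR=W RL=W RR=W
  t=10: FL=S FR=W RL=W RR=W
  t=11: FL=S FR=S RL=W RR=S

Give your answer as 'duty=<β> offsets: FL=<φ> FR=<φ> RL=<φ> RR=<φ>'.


duty β = stance ticks per leg = 4
FL: stance ticks = 4; W→S at t=10 → φ=2
FR: stance ticks = 4; W→S at t=11 → φ=1
RL: stance ticks = 4; W→S at t=3 → φ=9
RR: stance ticks = 4; W→S at t=11 → φ=1

duty=4 offsets: FL=2 FR=1 RL=9 RR=1


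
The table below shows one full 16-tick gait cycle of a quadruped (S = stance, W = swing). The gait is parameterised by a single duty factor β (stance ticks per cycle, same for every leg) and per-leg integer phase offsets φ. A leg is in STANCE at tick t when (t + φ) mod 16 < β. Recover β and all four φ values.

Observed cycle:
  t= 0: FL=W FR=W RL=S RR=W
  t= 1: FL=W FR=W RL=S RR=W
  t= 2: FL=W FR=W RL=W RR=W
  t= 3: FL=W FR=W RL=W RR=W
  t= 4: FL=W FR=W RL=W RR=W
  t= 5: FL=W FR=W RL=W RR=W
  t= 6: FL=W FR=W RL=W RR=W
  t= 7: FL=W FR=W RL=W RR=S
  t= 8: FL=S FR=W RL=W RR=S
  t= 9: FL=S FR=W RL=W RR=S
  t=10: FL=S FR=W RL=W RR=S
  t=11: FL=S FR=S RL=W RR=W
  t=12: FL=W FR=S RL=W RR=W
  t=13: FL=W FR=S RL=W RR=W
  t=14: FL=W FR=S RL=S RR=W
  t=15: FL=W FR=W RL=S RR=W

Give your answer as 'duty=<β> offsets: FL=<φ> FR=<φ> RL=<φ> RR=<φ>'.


duty=4 offsets: FL=8 FR=5 RL=2 RR=9

duty β = stance ticks per leg = 4
FL: stance ticks = 4; W→S at t=8 → φ=8
FR: stance ticks = 4; W→S at t=11 → φ=5
RL: stance ticks = 4; W→S at t=14 → φ=2
RR: stance ticks = 4; W→S at t=7 → φ=9


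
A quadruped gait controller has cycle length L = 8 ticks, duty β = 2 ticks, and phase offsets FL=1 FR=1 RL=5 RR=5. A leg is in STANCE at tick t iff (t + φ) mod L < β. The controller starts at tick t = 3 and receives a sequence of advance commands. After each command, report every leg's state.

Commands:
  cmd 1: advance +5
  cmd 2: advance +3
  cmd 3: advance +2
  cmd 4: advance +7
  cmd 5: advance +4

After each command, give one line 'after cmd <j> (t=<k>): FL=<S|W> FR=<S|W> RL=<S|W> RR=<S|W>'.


after cmd 1 (t=8): FL=S FR=S RL=W RR=W
after cmd 2 (t=11): FL=W FR=W RL=S RR=S
after cmd 3 (t=13): FL=W FR=W RL=W RR=W
after cmd 4 (t=20): FL=W FR=W RL=S RR=S
after cmd 5 (t=24): FL=S FR=S RL=W RR=W

start t=3: FL=W FR=W RL=S RR=S
cmd 1: advance +5 → t=8, phase=(1,1,5,5) → FL=S FR=S RL=W RR=W
cmd 2: advance +3 → t=11, phase=(4,4,0,0) → FL=W FR=W RL=S RR=S
cmd 3: advance +2 → t=13, phase=(6,6,2,2) → FL=W FR=W RL=W RR=W
cmd 4: advance +7 → t=20, phase=(5,5,1,1) → FL=W FR=W RL=S RR=S
cmd 5: advance +4 → t=24, phase=(1,1,5,5) → FL=S FR=S RL=W RR=W


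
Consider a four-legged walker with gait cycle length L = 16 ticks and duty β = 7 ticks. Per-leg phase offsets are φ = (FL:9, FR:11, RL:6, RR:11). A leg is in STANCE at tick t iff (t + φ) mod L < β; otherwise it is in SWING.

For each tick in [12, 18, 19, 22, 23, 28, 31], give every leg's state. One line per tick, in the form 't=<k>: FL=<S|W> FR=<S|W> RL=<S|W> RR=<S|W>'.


t=12: FL=S FR=W RL=S RR=W
t=18: FL=W FR=W RL=W RR=W
t=19: FL=W FR=W RL=W RR=W
t=22: FL=W FR=S RL=W RR=S
t=23: FL=S FR=S RL=W RR=S
t=28: FL=S FR=W RL=S RR=W
t=31: FL=W FR=W RL=S RR=W

t=12: phase=(5,7,2,7) vs β=7 → FL=S FR=W RL=S RR=W
t=18: phase=(11,13,8,13) vs β=7 → FL=W FR=W RL=W RR=W
t=19: phase=(12,14,9,14) vs β=7 → FL=W FR=W RL=W RR=W
t=22: phase=(15,1,12,1) vs β=7 → FL=W FR=S RL=W RR=S
t=23: phase=(0,2,13,2) vs β=7 → FL=S FR=S RL=W RR=S
t=28: phase=(5,7,2,7) vs β=7 → FL=S FR=W RL=S RR=W
t=31: phase=(8,10,5,10) vs β=7 → FL=W FR=W RL=S RR=W


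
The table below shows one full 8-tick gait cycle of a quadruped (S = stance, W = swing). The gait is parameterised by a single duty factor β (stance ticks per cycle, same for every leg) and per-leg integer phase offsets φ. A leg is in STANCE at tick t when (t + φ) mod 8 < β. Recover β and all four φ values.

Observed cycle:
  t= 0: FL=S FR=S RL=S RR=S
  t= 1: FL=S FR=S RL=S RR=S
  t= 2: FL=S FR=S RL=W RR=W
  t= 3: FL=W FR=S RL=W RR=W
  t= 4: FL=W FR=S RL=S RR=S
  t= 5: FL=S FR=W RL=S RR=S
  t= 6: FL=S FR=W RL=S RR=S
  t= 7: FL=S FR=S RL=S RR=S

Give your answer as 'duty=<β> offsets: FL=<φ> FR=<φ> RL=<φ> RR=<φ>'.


duty β = stance ticks per leg = 6
FL: stance ticks = 6; W→S at t=5 → φ=3
FR: stance ticks = 6; W→S at t=7 → φ=1
RL: stance ticks = 6; W→S at t=4 → φ=4
RR: stance ticks = 6; W→S at t=4 → φ=4

duty=6 offsets: FL=3 FR=1 RL=4 RR=4


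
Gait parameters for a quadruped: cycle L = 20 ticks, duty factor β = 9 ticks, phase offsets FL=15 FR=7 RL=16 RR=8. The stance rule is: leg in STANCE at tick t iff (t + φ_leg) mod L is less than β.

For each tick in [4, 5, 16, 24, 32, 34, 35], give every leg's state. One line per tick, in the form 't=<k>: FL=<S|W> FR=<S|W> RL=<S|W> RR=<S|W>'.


t=4: FL=W FR=W RL=S RR=W
t=5: FL=S FR=W RL=S RR=W
t=16: FL=W FR=S RL=W RR=S
t=24: FL=W FR=W RL=S RR=W
t=32: FL=S FR=W RL=S RR=S
t=34: FL=W FR=S RL=W RR=S
t=35: FL=W FR=S RL=W RR=S

t=4: phase=(19,11,0,12) vs β=9 → FL=W FR=W RL=S RR=W
t=5: phase=(0,12,1,13) vs β=9 → FL=S FR=W RL=S RR=W
t=16: phase=(11,3,12,4) vs β=9 → FL=W FR=S RL=W RR=S
t=24: phase=(19,11,0,12) vs β=9 → FL=W FR=W RL=S RR=W
t=32: phase=(7,19,8,0) vs β=9 → FL=S FR=W RL=S RR=S
t=34: phase=(9,1,10,2) vs β=9 → FL=W FR=S RL=W RR=S
t=35: phase=(10,2,11,3) vs β=9 → FL=W FR=S RL=W RR=S


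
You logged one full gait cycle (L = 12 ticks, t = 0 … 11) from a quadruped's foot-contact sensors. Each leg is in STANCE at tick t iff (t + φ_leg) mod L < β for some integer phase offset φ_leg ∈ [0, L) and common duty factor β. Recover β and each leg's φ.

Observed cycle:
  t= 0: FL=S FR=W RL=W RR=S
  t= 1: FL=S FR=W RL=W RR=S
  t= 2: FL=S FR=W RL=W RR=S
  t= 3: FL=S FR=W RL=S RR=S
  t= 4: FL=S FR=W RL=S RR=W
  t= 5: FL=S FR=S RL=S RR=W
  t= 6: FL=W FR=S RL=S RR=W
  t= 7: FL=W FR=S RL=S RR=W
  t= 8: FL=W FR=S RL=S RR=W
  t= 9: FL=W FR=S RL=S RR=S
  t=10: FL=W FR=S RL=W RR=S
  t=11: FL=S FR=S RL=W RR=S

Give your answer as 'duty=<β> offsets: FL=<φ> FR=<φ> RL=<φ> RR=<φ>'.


duty β = stance ticks per leg = 7
FL: stance ticks = 7; W→S at t=11 → φ=1
FR: stance ticks = 7; W→S at t=5 → φ=7
RL: stance ticks = 7; W→S at t=3 → φ=9
RR: stance ticks = 7; W→S at t=9 → φ=3

duty=7 offsets: FL=1 FR=7 RL=9 RR=3


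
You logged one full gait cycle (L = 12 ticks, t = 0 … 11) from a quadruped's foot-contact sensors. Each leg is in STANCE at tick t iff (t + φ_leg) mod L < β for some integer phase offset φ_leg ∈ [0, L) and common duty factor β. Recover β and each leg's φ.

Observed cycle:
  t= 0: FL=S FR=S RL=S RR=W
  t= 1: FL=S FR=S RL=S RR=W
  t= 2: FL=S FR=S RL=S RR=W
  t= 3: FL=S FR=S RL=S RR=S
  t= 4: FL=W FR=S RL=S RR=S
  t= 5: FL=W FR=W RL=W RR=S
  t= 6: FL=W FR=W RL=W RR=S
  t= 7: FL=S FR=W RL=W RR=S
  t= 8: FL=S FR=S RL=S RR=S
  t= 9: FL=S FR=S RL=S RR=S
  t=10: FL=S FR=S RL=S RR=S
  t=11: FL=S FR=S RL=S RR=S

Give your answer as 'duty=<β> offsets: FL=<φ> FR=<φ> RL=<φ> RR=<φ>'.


duty β = stance ticks per leg = 9
FL: stance ticks = 9; W→S at t=7 → φ=5
FR: stance ticks = 9; W→S at t=8 → φ=4
RL: stance ticks = 9; W→S at t=8 → φ=4
RR: stance ticks = 9; W→S at t=3 → φ=9

duty=9 offsets: FL=5 FR=4 RL=4 RR=9


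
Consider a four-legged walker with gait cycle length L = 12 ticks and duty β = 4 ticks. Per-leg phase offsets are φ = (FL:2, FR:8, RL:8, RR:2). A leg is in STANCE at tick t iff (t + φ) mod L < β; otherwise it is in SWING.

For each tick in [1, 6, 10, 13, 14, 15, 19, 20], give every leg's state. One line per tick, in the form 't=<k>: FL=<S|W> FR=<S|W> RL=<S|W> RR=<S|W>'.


t=1: FL=S FR=W RL=W RR=S
t=6: FL=W FR=S RL=S RR=W
t=10: FL=S FR=W RL=W RR=S
t=13: FL=S FR=W RL=W RR=S
t=14: FL=W FR=W RL=W RR=W
t=15: FL=W FR=W RL=W RR=W
t=19: FL=W FR=S RL=S RR=W
t=20: FL=W FR=W RL=W RR=W

t=1: phase=(3,9,9,3) vs β=4 → FL=S FR=W RL=W RR=S
t=6: phase=(8,2,2,8) vs β=4 → FL=W FR=S RL=S RR=W
t=10: phase=(0,6,6,0) vs β=4 → FL=S FR=W RL=W RR=S
t=13: phase=(3,9,9,3) vs β=4 → FL=S FR=W RL=W RR=S
t=14: phase=(4,10,10,4) vs β=4 → FL=W FR=W RL=W RR=W
t=15: phase=(5,11,11,5) vs β=4 → FL=W FR=W RL=W RR=W
t=19: phase=(9,3,3,9) vs β=4 → FL=W FR=S RL=S RR=W
t=20: phase=(10,4,4,10) vs β=4 → FL=W FR=W RL=W RR=W


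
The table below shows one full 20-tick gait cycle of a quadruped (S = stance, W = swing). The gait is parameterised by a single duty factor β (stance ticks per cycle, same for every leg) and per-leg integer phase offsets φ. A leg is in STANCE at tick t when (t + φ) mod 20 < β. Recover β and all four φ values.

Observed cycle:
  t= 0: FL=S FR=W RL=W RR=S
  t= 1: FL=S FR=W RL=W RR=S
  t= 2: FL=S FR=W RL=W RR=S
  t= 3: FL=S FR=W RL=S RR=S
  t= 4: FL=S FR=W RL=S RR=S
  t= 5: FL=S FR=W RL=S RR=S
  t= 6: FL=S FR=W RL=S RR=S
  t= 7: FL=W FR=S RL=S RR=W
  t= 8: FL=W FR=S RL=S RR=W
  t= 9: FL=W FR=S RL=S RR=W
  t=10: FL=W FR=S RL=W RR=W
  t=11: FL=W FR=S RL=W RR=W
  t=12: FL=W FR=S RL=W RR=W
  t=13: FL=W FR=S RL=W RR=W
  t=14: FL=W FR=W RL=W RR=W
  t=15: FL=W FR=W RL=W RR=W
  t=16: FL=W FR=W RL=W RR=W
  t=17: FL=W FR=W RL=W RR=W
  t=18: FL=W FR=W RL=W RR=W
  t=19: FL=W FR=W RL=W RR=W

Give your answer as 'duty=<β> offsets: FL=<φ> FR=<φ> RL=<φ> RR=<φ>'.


duty β = stance ticks per leg = 7
FL: stance ticks = 7; W→S at t=0 → φ=0
FR: stance ticks = 7; W→S at t=7 → φ=13
RL: stance ticks = 7; W→S at t=3 → φ=17
RR: stance ticks = 7; W→S at t=0 → φ=0

duty=7 offsets: FL=0 FR=13 RL=17 RR=0


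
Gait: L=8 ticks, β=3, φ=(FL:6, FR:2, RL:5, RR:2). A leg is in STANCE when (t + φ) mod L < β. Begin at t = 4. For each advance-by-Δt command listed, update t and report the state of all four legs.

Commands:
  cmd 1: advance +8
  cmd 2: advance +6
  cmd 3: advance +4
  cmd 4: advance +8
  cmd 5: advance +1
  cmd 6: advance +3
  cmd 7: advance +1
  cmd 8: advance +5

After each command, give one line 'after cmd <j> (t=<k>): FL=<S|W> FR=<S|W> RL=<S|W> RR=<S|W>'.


after cmd 1 (t=12): FL=S FR=W RL=S RR=W
after cmd 2 (t=18): FL=S FR=W RL=W RR=W
after cmd 3 (t=22): FL=W FR=S RL=W RR=S
after cmd 4 (t=30): FL=W FR=S RL=W RR=S
after cmd 5 (t=31): FL=W FR=S RL=W RR=S
after cmd 6 (t=34): FL=S FR=W RL=W RR=W
after cmd 7 (t=35): FL=S FR=W RL=S RR=W
after cmd 8 (t=40): FL=W FR=S RL=W RR=S

start t=4: FL=S FR=W RL=S RR=W
cmd 1: advance +8 → t=12, phase=(2,6,1,6) → FL=S FR=W RL=S RR=W
cmd 2: advance +6 → t=18, phase=(0,4,7,4) → FL=S FR=W RL=W RR=W
cmd 3: advance +4 → t=22, phase=(4,0,3,0) → FL=W FR=S RL=W RR=S
cmd 4: advance +8 → t=30, phase=(4,0,3,0) → FL=W FR=S RL=W RR=S
cmd 5: advance +1 → t=31, phase=(5,1,4,1) → FL=W FR=S RL=W RR=S
cmd 6: advance +3 → t=34, phase=(0,4,7,4) → FL=S FR=W RL=W RR=W
cmd 7: advance +1 → t=35, phase=(1,5,0,5) → FL=S FR=W RL=S RR=W
cmd 8: advance +5 → t=40, phase=(6,2,5,2) → FL=W FR=S RL=W RR=S


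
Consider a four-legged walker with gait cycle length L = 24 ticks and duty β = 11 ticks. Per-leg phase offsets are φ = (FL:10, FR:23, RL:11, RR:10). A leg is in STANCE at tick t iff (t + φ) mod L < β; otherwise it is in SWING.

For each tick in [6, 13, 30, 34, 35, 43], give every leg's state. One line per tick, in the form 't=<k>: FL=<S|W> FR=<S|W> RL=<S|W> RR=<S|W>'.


t=6: FL=W FR=S RL=W RR=W
t=13: FL=W FR=W RL=S RR=W
t=30: FL=W FR=S RL=W RR=W
t=34: FL=W FR=S RL=W RR=W
t=35: FL=W FR=S RL=W RR=W
t=43: FL=S FR=W RL=S RR=S

t=6: phase=(16,5,17,16) vs β=11 → FL=W FR=S RL=W RR=W
t=13: phase=(23,12,0,23) vs β=11 → FL=W FR=W RL=S RR=W
t=30: phase=(16,5,17,16) vs β=11 → FL=W FR=S RL=W RR=W
t=34: phase=(20,9,21,20) vs β=11 → FL=W FR=S RL=W RR=W
t=35: phase=(21,10,22,21) vs β=11 → FL=W FR=S RL=W RR=W
t=43: phase=(5,18,6,5) vs β=11 → FL=S FR=W RL=S RR=S


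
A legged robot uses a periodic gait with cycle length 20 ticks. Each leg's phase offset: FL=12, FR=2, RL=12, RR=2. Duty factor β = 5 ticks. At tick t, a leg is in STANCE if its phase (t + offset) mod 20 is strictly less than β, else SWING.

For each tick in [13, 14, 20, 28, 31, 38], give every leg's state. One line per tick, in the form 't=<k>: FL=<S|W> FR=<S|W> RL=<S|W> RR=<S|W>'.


t=13: FL=W FR=W RL=W RR=W
t=14: FL=W FR=W RL=W RR=W
t=20: FL=W FR=S RL=W RR=S
t=28: FL=S FR=W RL=S RR=W
t=31: FL=S FR=W RL=S RR=W
t=38: FL=W FR=S RL=W RR=S

t=13: phase=(5,15,5,15) vs β=5 → FL=W FR=W RL=W RR=W
t=14: phase=(6,16,6,16) vs β=5 → FL=W FR=W RL=W RR=W
t=20: phase=(12,2,12,2) vs β=5 → FL=W FR=S RL=W RR=S
t=28: phase=(0,10,0,10) vs β=5 → FL=S FR=W RL=S RR=W
t=31: phase=(3,13,3,13) vs β=5 → FL=S FR=W RL=S RR=W
t=38: phase=(10,0,10,0) vs β=5 → FL=W FR=S RL=W RR=S


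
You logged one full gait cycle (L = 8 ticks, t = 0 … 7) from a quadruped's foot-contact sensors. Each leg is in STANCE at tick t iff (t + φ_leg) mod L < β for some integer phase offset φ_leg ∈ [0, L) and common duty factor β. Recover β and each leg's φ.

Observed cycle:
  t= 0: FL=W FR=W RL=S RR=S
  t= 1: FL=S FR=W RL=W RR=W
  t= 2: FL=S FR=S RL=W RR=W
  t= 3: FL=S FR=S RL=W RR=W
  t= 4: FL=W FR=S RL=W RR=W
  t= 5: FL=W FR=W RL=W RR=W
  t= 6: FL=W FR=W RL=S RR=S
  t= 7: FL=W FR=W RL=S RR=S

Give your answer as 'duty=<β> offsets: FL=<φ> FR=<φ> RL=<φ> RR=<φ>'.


duty β = stance ticks per leg = 3
FL: stance ticks = 3; W→S at t=1 → φ=7
FR: stance ticks = 3; W→S at t=2 → φ=6
RL: stance ticks = 3; W→S at t=6 → φ=2
RR: stance ticks = 3; W→S at t=6 → φ=2

duty=3 offsets: FL=7 FR=6 RL=2 RR=2


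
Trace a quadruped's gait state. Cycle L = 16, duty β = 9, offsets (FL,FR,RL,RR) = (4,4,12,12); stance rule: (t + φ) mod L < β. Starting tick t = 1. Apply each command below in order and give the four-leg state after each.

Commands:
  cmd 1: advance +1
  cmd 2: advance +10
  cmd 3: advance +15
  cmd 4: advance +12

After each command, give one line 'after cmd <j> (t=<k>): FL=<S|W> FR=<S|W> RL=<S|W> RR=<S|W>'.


after cmd 1 (t=2): FL=S FR=S RL=W RR=W
after cmd 2 (t=12): FL=S FR=S RL=S RR=S
after cmd 3 (t=27): FL=W FR=W RL=S RR=S
after cmd 4 (t=39): FL=W FR=W RL=S RR=S

start t=1: FL=S FR=S RL=W RR=W
cmd 1: advance +1 → t=2, phase=(6,6,14,14) → FL=S FR=S RL=W RR=W
cmd 2: advance +10 → t=12, phase=(0,0,8,8) → FL=S FR=S RL=S RR=S
cmd 3: advance +15 → t=27, phase=(15,15,7,7) → FL=W FR=W RL=S RR=S
cmd 4: advance +12 → t=39, phase=(11,11,3,3) → FL=W FR=W RL=S RR=S


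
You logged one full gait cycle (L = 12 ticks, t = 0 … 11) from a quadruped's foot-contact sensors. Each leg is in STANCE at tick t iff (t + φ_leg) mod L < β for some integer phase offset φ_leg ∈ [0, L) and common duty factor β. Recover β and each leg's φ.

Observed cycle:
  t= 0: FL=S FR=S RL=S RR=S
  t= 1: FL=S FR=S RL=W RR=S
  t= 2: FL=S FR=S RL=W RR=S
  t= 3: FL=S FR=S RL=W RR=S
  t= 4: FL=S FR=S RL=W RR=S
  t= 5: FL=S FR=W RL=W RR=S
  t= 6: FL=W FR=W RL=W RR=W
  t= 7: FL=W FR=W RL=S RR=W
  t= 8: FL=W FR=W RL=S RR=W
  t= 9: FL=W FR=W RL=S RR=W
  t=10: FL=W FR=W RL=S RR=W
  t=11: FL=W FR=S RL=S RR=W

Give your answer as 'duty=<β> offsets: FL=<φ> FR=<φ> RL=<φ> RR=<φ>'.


duty β = stance ticks per leg = 6
FL: stance ticks = 6; W→S at t=0 → φ=0
FR: stance ticks = 6; W→S at t=11 → φ=1
RL: stance ticks = 6; W→S at t=7 → φ=5
RR: stance ticks = 6; W→S at t=0 → φ=0

duty=6 offsets: FL=0 FR=1 RL=5 RR=0


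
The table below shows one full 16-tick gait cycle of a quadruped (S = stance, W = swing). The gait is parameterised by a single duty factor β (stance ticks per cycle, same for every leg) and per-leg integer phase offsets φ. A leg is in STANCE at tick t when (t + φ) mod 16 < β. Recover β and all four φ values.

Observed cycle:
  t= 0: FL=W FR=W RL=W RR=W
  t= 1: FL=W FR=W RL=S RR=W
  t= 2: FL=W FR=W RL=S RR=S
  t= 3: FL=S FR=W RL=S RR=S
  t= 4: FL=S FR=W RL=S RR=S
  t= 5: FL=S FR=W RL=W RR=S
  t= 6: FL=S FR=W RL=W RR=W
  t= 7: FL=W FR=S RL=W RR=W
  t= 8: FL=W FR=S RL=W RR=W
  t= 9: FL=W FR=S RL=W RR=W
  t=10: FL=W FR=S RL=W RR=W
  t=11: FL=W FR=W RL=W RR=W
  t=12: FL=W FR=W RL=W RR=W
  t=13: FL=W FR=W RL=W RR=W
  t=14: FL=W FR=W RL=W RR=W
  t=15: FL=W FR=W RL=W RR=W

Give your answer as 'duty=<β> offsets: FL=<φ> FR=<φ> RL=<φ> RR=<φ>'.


duty=4 offsets: FL=13 FR=9 RL=15 RR=14

duty β = stance ticks per leg = 4
FL: stance ticks = 4; W→S at t=3 → φ=13
FR: stance ticks = 4; W→S at t=7 → φ=9
RL: stance ticks = 4; W→S at t=1 → φ=15
RR: stance ticks = 4; W→S at t=2 → φ=14


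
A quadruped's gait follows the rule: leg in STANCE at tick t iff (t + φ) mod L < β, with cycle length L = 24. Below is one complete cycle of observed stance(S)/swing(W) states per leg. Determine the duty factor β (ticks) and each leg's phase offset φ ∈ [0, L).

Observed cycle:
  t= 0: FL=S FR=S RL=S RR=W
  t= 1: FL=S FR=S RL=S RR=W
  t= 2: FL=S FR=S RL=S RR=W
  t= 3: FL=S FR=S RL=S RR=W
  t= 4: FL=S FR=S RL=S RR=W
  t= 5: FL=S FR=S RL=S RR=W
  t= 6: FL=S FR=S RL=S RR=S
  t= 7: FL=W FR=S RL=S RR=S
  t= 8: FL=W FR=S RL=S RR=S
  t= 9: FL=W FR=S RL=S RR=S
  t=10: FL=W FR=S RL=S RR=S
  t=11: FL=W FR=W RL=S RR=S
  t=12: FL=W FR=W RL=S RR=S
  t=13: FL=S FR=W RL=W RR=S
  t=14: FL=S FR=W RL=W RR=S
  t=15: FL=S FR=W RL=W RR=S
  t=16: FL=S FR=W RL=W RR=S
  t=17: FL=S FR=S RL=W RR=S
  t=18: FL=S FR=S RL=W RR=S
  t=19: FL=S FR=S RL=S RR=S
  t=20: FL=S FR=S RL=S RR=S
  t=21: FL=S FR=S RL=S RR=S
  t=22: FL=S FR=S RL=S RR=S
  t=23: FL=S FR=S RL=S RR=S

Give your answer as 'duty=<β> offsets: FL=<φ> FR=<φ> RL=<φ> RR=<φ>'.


duty β = stance ticks per leg = 18
FL: stance ticks = 18; W→S at t=13 → φ=11
FR: stance ticks = 18; W→S at t=17 → φ=7
RL: stance ticks = 18; W→S at t=19 → φ=5
RR: stance ticks = 18; W→S at t=6 → φ=18

duty=18 offsets: FL=11 FR=7 RL=5 RR=18


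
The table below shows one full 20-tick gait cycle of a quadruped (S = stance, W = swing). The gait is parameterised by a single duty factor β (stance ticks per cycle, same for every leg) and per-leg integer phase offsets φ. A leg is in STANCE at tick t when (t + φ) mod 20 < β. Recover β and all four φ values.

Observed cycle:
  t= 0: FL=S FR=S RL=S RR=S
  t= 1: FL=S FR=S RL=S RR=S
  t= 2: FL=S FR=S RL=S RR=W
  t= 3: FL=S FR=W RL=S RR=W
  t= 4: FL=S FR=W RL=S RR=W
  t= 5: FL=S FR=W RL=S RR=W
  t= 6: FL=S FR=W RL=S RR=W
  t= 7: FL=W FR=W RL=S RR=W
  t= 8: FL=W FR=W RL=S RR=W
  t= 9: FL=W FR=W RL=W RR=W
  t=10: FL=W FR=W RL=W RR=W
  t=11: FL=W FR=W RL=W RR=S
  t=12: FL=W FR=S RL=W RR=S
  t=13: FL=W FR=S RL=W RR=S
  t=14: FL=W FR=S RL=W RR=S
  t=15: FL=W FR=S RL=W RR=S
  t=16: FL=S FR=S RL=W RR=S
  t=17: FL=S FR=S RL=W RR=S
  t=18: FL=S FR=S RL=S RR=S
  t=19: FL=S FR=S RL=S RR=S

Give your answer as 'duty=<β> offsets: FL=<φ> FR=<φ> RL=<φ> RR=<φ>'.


duty β = stance ticks per leg = 11
FL: stance ticks = 11; W→S at t=16 → φ=4
FR: stance ticks = 11; W→S at t=12 → φ=8
RL: stance ticks = 11; W→S at t=18 → φ=2
RR: stance ticks = 11; W→S at t=11 → φ=9

duty=11 offsets: FL=4 FR=8 RL=2 RR=9


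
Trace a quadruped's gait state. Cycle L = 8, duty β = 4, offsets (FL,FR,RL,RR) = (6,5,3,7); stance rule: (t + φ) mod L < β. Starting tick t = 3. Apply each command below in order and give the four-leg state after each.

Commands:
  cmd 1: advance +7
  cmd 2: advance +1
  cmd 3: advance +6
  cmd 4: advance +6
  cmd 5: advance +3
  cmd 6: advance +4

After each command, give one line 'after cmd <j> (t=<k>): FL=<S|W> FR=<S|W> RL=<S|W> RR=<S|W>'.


start t=3: FL=S FR=S RL=W RR=S
cmd 1: advance +7 → t=10, phase=(0,7,5,1) → FL=S FR=W RL=W RR=S
cmd 2: advance +1 → t=11, phase=(1,0,6,2) → FL=S FR=S RL=W RR=S
cmd 3: advance +6 → t=17, phase=(7,6,4,0) → FL=W FR=W RL=W RR=S
cmd 4: advance +6 → t=23, phase=(5,4,2,6) → FL=W FR=W RL=S RR=W
cmd 5: advance +3 → t=26, phase=(0,7,5,1) → FL=S FR=W RL=W RR=S
cmd 6: advance +4 → t=30, phase=(4,3,1,5) → FL=W FR=S RL=S RR=W

after cmd 1 (t=10): FL=S FR=W RL=W RR=S
after cmd 2 (t=11): FL=S FR=S RL=W RR=S
after cmd 3 (t=17): FL=W FR=W RL=W RR=S
after cmd 4 (t=23): FL=W FR=W RL=S RR=W
after cmd 5 (t=26): FL=S FR=W RL=W RR=S
after cmd 6 (t=30): FL=W FR=S RL=S RR=W


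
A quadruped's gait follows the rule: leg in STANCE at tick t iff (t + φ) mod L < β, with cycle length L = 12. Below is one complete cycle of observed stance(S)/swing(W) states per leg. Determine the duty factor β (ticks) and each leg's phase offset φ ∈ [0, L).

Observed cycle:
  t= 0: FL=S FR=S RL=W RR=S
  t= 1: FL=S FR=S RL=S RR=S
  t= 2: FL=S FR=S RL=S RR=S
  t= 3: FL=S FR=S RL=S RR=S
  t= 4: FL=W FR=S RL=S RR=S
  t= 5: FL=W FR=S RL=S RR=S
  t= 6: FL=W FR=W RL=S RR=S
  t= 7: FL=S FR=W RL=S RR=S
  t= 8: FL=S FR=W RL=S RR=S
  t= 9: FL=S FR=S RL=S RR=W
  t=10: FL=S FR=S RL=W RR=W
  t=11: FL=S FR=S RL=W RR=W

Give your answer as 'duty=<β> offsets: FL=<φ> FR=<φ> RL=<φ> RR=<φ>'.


duty β = stance ticks per leg = 9
FL: stance ticks = 9; W→S at t=7 → φ=5
FR: stance ticks = 9; W→S at t=9 → φ=3
RL: stance ticks = 9; W→S at t=1 → φ=11
RR: stance ticks = 9; W→S at t=0 → φ=0

duty=9 offsets: FL=5 FR=3 RL=11 RR=0


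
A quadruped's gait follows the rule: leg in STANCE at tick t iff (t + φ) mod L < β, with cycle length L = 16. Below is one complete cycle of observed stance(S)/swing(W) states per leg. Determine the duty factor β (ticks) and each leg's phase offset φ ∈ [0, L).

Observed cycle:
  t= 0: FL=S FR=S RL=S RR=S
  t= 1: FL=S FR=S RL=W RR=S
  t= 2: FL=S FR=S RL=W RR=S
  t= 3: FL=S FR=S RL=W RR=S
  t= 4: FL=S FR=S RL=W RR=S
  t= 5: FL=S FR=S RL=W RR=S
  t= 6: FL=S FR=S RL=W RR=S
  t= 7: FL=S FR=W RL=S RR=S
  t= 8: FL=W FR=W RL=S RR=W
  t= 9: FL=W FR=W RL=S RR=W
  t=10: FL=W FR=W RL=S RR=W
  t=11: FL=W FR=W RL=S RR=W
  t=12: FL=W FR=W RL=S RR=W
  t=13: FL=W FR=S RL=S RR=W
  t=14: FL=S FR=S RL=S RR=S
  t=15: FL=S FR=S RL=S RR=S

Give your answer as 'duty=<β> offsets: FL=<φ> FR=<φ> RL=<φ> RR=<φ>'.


duty β = stance ticks per leg = 10
FL: stance ticks = 10; W→S at t=14 → φ=2
FR: stance ticks = 10; W→S at t=13 → φ=3
RL: stance ticks = 10; W→S at t=7 → φ=9
RR: stance ticks = 10; W→S at t=14 → φ=2

duty=10 offsets: FL=2 FR=3 RL=9 RR=2
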